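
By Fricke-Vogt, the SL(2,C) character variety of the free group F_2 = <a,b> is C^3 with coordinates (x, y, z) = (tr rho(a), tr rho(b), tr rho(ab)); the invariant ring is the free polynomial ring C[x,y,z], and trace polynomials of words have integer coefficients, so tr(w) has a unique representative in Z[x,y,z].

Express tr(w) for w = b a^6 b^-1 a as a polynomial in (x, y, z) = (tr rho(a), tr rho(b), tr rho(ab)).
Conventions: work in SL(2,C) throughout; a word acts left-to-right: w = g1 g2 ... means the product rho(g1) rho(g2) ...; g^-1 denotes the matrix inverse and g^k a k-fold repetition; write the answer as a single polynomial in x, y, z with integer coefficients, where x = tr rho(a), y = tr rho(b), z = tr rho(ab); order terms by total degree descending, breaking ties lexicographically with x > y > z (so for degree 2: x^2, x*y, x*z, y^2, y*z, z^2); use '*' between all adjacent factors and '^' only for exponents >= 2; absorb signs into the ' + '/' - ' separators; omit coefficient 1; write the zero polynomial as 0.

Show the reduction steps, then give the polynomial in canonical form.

x^6*y*z - x^5*y^2 - x^5*z^2 - 4*x^4*y*z + x^5 + 4*x^3*y^2 + 4*x^3*z^2 + 3*x^2*y*z - 5*x^3 - 3*x*y^2 - 3*x*z^2 + 5*x

tr(b a^2) = tr(a) tr(b a) - tr(b) = x*z - y
tr(a^2 b a) = tr(a) tr(b a^2) - tr(b a) = x^2*z - x*y - z
tr(a b a^3) = tr(a) tr(a^2 b a) - tr(a^2 b) = x^3*z - x^2*y - 2*x*z + y
tr(a^3 b a^2) = tr(a) tr(a b a^3) - tr(a b a^2) = x^4*z - x^3*y - 3*x^2*z + 2*x*y + z
tr(a^3 b a^3) = tr(a) tr(a^3 b a^2) - tr(a^3 b a) = x^5*z - x^4*y - 4*x^3*z + 3*x^2*y + 3*x*z - y
tr(a b a^6) = tr(a) tr(a^3 b a^3) - tr(a^3 b a^2) = x^6*z - x^5*y - 5*x^4*z + 4*x^3*y + 6*x^2*z - 3*x*y - z
tr(b a b a) = tr(b a) tr(b a) - tr(1)   [split at repeated b] = z^2 - 2
tr(b a b) = tr(b) tr(a b) - tr(a) = y*z - x
tr(b a b a^2) = tr(a) tr(b a b a) - tr(b a b) = x*z^2 - y*z - x
tr(b a b a^3) = tr(a) tr(b a b a^2) - tr(b a b a) = x^2*z^2 - x*y*z - x^2 - z^2 + 2
tr(a^2 b a b a^2) = tr(a) tr(b a b a^3) - tr(b a b a^2) = x^3*z^2 - x^2*y*z - x^3 - 2*x*z^2 + y*z + 3*x
tr(a^4 b a b a) = tr(a) tr(a^2 b a b a^2) - tr(a^2 b a b a) = x^4*z^2 - x^3*y*z - x^4 - 3*x^2*z^2 + 2*x*y*z + 4*x^2 + z^2 - 2
tr(a b a^6 b) = tr(a) tr(a^4 b a b a) - tr(a^4 b a b) = x^5*z^2 - x^4*y*z - x^5 - 4*x^3*z^2 + 3*x^2*y*z + 5*x^3 + 3*x*z^2 - y*z - 5*x
tr(b a^6 b^-1 a) = tr(a b a^6) tr(b) - tr(a b a^6 b) = x^6*y*z - x^5*y^2 - x^5*z^2 - 4*x^4*y*z + x^5 + 4*x^3*y^2 + 4*x^3*z^2 + 3*x^2*y*z - 5*x^3 - 3*x*y^2 - 3*x*z^2 + 5*x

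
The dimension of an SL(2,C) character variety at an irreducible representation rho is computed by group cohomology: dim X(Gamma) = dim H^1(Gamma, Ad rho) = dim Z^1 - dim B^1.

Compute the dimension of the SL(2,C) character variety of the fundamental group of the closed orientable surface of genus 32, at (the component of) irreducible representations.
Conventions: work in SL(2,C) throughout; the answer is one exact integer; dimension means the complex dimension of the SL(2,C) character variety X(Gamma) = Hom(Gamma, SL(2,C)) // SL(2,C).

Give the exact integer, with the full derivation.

pi_1 of the closed genus-32 surface has 64 generators bound by the single product-of-commutators relator.
Before the relator condition, cocycle space has dim 3*64 = 192.
d_2 is surjective at irreducible rho (its cokernel H^2 is dual to H^0 = 0), so dim Z^1 = 192 - 3 = 189.
Coboundaries contribute dim B^1 = 3 (injective at irreducible rho).
dim H^1 = 189 - 3 = 186 = dim X.

186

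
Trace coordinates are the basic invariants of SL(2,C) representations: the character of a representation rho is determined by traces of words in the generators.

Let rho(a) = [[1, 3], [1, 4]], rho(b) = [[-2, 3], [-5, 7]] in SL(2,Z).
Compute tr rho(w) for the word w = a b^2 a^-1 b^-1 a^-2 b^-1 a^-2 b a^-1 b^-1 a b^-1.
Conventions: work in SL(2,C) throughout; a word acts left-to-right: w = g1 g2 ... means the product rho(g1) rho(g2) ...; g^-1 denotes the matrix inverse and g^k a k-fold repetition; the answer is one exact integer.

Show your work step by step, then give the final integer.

-250891150

rho(a) = [[1, 3], [1, 4]]
... * rho(b) = [[-2, 3], [-5, 7]]  ->  [[-17, 24], [-22, 31]]
... * rho(b) = [[-2, 3], [-5, 7]]  ->  [[-86, 117], [-111, 151]]
... * rho(a^-1) = [[4, -3], [-1, 1]]  ->  [[-461, 375], [-595, 484]]
... * rho(b^-1) = [[7, -3], [5, -2]]  ->  [[-1352, 633], [-1745, 817]]
... * rho(a^-1) = [[4, -3], [-1, 1]]  ->  [[-6041, 4689], [-7797, 6052]]
... * rho(a^-1) = [[4, -3], [-1, 1]]  ->  [[-28853, 22812], [-37240, 29443]]
... * rho(b^-1) = [[7, -3], [5, -2]]  ->  [[-87911, 40935], [-113465, 52834]]
... * rho(a^-1) = [[4, -3], [-1, 1]]  ->  [[-392579, 304668], [-506694, 393229]]
... * rho(a^-1) = [[4, -3], [-1, 1]]  ->  [[-1874984, 1482405], [-2420005, 1913311]]
... * rho(b) = [[-2, 3], [-5, 7]]  ->  [[-3662057, 4751883], [-4726545, 6133162]]
... * rho(a^-1) = [[4, -3], [-1, 1]]  ->  [[-19400111, 15738054], [-25039342, 20312797]]
... * rho(b^-1) = [[7, -3], [5, -2]]  ->  [[-57110507, 26724225], [-73711409, 34492432]]
... * rho(a) = [[1, 3], [1, 4]]  ->  [[-30386282, -64434621], [-39218977, -83164499]]
... * rho(b^-1) = [[7, -3], [5, -2]]  ->  [[-534877079, 220028088], [-690355334, 283985929]]
tr = -534877079 + 283985929 = -250891150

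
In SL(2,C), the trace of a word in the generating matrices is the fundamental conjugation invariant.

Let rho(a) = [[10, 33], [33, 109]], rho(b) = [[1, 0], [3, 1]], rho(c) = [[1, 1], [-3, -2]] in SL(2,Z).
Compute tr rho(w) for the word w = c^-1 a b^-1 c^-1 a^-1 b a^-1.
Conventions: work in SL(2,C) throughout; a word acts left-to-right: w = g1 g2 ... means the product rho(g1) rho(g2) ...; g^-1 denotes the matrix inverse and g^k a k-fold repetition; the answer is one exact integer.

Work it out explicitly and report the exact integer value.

-3775201

rho(c^-1) = [[-2, -1], [3, 1]]
... * rho(a) = [[10, 33], [33, 109]]  ->  [[-53, -175], [63, 208]]
... * rho(b^-1) = [[1, 0], [-3, 1]]  ->  [[472, -175], [-561, 208]]
... * rho(c^-1) = [[-2, -1], [3, 1]]  ->  [[-1469, -647], [1746, 769]]
... * rho(a^-1) = [[109, -33], [-33, 10]]  ->  [[-138770, 42007], [164937, -49928]]
... * rho(b) = [[1, 0], [3, 1]]  ->  [[-12749, 42007], [15153, -49928]]
... * rho(a^-1) = [[109, -33], [-33, 10]]  ->  [[-2775872, 840787], [3299301, -999329]]
tr = -2775872 + -999329 = -3775201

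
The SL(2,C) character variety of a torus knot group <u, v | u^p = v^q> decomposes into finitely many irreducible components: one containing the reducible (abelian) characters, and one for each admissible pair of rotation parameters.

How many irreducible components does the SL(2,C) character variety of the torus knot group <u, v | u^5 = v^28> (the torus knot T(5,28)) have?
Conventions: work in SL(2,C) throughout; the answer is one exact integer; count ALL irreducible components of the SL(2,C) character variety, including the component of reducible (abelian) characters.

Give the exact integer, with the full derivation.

In the torus knot group T(5,28), u^5 = v^28 is central, so an irreducible representation sends it to +I or -I (Schur).
So on each irreducible component the traces are pinned: tr(u) = 2*cos(pi*alpha/5) with 1 <= alpha <= 4, tr(v) = 2*cos(pi*beta/28) with 1 <= beta <= 27.
The two central values (-1)^alpha I and (-1)^beta I must be the same matrix, so alpha and beta share a parity.
count pairs: odd alpha (2 choices) x odd beta (14), plus even alpha (2) x even beta (13): 2*14 + 2*13 = 54.
Total: 54 irreducible-character components + 1 reducible (abelian) component = 55.

55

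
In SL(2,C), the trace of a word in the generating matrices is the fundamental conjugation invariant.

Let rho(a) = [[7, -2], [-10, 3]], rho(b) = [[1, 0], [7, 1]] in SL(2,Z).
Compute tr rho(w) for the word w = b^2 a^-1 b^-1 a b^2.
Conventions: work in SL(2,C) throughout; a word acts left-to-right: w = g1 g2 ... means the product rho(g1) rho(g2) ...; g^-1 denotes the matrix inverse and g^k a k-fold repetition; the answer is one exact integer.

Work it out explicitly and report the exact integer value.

786

rho(b) = [[1, 0], [7, 1]]
... * rho(b) = [[1, 0], [7, 1]]  ->  [[1, 0], [14, 1]]
... * rho(a^-1) = [[3, 2], [10, 7]]  ->  [[3, 2], [52, 35]]
... * rho(b^-1) = [[1, 0], [-7, 1]]  ->  [[-11, 2], [-193, 35]]
... * rho(a) = [[7, -2], [-10, 3]]  ->  [[-97, 28], [-1701, 491]]
... * rho(b) = [[1, 0], [7, 1]]  ->  [[99, 28], [1736, 491]]
... * rho(b) = [[1, 0], [7, 1]]  ->  [[295, 28], [5173, 491]]
tr = 295 + 491 = 786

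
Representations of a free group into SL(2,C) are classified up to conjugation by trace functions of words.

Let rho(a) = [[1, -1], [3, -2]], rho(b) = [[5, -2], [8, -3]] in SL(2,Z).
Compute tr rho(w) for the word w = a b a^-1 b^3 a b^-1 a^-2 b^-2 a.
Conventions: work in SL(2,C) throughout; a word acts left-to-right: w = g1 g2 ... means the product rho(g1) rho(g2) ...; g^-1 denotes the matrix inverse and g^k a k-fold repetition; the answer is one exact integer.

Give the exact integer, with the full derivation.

26

rho(a) = [[1, -1], [3, -2]]
... * rho(b) = [[5, -2], [8, -3]]  ->  [[-3, 1], [-1, 0]]
... * rho(a^-1) = [[-2, 1], [-3, 1]]  ->  [[3, -2], [2, -1]]
... * rho(b) = [[5, -2], [8, -3]]  ->  [[-1, 0], [2, -1]]
... * rho(b) = [[5, -2], [8, -3]]  ->  [[-5, 2], [2, -1]]
... * rho(b) = [[5, -2], [8, -3]]  ->  [[-9, 4], [2, -1]]
... * rho(a) = [[1, -1], [3, -2]]  ->  [[3, 1], [-1, 0]]
... * rho(b^-1) = [[-3, 2], [-8, 5]]  ->  [[-17, 11], [3, -2]]
... * rho(a^-1) = [[-2, 1], [-3, 1]]  ->  [[1, -6], [0, 1]]
... * rho(a^-1) = [[-2, 1], [-3, 1]]  ->  [[16, -5], [-3, 1]]
... * rho(b^-1) = [[-3, 2], [-8, 5]]  ->  [[-8, 7], [1, -1]]
... * rho(b^-1) = [[-3, 2], [-8, 5]]  ->  [[-32, 19], [5, -3]]
... * rho(a) = [[1, -1], [3, -2]]  ->  [[25, -6], [-4, 1]]
tr = 25 + 1 = 26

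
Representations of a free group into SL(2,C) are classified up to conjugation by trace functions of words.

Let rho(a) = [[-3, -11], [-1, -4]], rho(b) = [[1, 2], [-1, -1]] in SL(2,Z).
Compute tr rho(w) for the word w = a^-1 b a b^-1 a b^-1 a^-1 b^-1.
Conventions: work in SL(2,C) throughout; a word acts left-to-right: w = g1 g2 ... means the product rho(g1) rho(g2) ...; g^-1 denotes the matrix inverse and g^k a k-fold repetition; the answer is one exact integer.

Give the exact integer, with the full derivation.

rho(a^-1) = [[-4, 11], [1, -3]]
... * rho(b) = [[1, 2], [-1, -1]]  ->  [[-15, -19], [4, 5]]
... * rho(a) = [[-3, -11], [-1, -4]]  ->  [[64, 241], [-17, -64]]
... * rho(b^-1) = [[-1, -2], [1, 1]]  ->  [[177, 113], [-47, -30]]
... * rho(a) = [[-3, -11], [-1, -4]]  ->  [[-644, -2399], [171, 637]]
... * rho(b^-1) = [[-1, -2], [1, 1]]  ->  [[-1755, -1111], [466, 295]]
... * rho(a^-1) = [[-4, 11], [1, -3]]  ->  [[5909, -15972], [-1569, 4241]]
... * rho(b^-1) = [[-1, -2], [1, 1]]  ->  [[-21881, -27790], [5810, 7379]]
tr = -21881 + 7379 = -14502

-14502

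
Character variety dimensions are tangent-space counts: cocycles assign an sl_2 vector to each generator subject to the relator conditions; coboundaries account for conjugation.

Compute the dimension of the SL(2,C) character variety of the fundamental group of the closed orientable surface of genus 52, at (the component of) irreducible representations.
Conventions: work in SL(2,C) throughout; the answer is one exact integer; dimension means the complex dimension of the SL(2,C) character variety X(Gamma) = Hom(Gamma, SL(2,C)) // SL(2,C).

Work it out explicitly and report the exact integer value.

pi_1 of the closed genus-52 surface has 104 generators bound by the single product-of-commutators relator.
A cocycle assigns one sl_2 vector per generator subject to the relator condition d_2(z) = 0: dim of the unconstrained space is 3*2g = 312.
d_2 is surjective at irreducible rho (its cokernel H^2 is dual to H^0 = 0), so dim Z^1 = 312 - 3 = 309.
dim B^1 = 3 (coboundaries, injective at irreducible rho).
dim H^1 = 309 - 3 = 306 = dim X.

306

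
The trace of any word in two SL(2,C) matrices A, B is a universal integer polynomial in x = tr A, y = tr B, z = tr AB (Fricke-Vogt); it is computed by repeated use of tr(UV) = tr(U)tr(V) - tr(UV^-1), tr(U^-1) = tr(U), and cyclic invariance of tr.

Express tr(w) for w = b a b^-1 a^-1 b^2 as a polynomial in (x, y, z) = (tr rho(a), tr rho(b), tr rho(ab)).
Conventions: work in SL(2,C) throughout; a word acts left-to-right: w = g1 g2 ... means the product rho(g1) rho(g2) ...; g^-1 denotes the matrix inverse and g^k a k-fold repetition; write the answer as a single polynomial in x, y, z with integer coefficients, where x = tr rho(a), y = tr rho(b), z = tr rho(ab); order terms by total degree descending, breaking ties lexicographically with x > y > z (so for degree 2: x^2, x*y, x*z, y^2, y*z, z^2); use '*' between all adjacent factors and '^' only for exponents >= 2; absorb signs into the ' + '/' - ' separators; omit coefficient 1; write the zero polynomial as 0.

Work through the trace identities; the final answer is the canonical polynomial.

trace(b^2) = trace(b) * trace(b) - trace(1)  (reduce the b square) = y^2 - 2
reduce: trace(b^3) = trace(b) * trace(b^2) - trace(b)  (reduce the b square) = y^3 - 3*y
so trace(a b^2) = trace(b) * trace(a b) - trace(a)  (reduce the b square) = y*z - x
trace(a b^3) = trace(b) * trace(a b^2) - trace(a b)  (reduce the b square) = y^2*z - x*y - z
trace(b^3 a b) = trace(b) * trace(a b^3) - trace(a b^2)  (reduce the b square) = y^3*z - x*y^2 - 2*y*z + x
trace(a b a b) = trace(b a) * trace(b a) - trace(1)  (split on b) = z^2 - 2
so trace(a b a) = trace(a) * trace(b a) - trace(b)  (reduce the a square) = x*z - y
so trace(b a b a b) = trace(b) * trace(a b a b) - trace(a b a)  (reduce the b square) = y*z^2 - x*z - y
so trace(b^3 a b a) = trace(b) * trace(b a b a b) - trace(b a b a)  (reduce the b square) = y^2*z^2 - x*y*z - y^2 - z^2 + 2
so trace(a^-1 b^3 a b) = trace(b^3 a b) * trace(a) - trace(b^3 a b a)  (eliminate a^-1) = x*y^3*z - x^2*y^2 - y^2*z^2 - x*y*z + x^2 + y^2 + z^2 - 2
trace(b a b^-1 a^-1 b^2) = trace(a^-1 b^3 a) * trace(b) - trace(a^-1 b^3 a b)  (eliminate b^-1) = -x*y^3*z + x^2*y^2 + y^4 + y^2*z^2 + x*y*z - x^2 - 4*y^2 - z^2 + 2

-x*y^3*z + x^2*y^2 + y^4 + y^2*z^2 + x*y*z - x^2 - 4*y^2 - z^2 + 2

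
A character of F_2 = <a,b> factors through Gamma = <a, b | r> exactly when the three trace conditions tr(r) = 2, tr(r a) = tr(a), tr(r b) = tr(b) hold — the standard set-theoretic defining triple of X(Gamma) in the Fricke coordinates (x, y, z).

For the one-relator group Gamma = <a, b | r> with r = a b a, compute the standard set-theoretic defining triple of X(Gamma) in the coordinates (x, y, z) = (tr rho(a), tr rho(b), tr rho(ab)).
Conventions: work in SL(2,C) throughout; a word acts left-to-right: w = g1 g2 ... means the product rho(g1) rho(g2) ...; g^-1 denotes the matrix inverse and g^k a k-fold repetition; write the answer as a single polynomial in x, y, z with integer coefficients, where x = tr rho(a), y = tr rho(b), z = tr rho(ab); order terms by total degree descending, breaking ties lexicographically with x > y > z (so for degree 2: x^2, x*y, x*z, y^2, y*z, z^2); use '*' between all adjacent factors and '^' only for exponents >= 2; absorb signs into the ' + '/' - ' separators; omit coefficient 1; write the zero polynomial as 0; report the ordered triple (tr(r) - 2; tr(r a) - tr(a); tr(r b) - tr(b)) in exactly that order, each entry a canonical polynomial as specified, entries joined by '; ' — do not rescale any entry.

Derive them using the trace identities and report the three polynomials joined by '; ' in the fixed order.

tr(a b a) = tr(a) * tr(b a) - tr(b)  (reduce the a square) = x*z - y
tr(a b a^2) = tr(a) * tr(b a^2) - tr(b a) = x^2*z - x*y - z
tr(a b a b) = tr(b a) * tr(b a) - tr(1)   [split at a repeated b] = z^2 - 2
assemble the triple (tr(r) - 2; tr(r a) - x; tr(r b) - y)

x*z - y - 2; x^2*z - x*y - x - z; z^2 - y - 2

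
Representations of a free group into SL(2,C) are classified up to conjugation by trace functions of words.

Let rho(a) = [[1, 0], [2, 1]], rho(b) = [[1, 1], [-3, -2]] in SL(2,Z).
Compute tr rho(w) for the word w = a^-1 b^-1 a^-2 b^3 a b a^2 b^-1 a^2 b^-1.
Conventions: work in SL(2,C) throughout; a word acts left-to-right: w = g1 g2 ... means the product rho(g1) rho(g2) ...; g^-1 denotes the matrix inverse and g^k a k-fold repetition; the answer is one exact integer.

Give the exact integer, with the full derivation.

-33

rho(a^-1) = [[1, 0], [-2, 1]]
... * rho(b^-1) = [[-2, -1], [3, 1]]  ->  [[-2, -1], [7, 3]]
... * rho(a^-1) = [[1, 0], [-2, 1]]  ->  [[0, -1], [1, 3]]
... * rho(a^-1) = [[1, 0], [-2, 1]]  ->  [[2, -1], [-5, 3]]
... * rho(b) = [[1, 1], [-3, -2]]  ->  [[5, 4], [-14, -11]]
... * rho(b) = [[1, 1], [-3, -2]]  ->  [[-7, -3], [19, 8]]
... * rho(b) = [[1, 1], [-3, -2]]  ->  [[2, -1], [-5, 3]]
... * rho(a) = [[1, 0], [2, 1]]  ->  [[0, -1], [1, 3]]
... * rho(b) = [[1, 1], [-3, -2]]  ->  [[3, 2], [-8, -5]]
... * rho(a) = [[1, 0], [2, 1]]  ->  [[7, 2], [-18, -5]]
... * rho(a) = [[1, 0], [2, 1]]  ->  [[11, 2], [-28, -5]]
... * rho(b^-1) = [[-2, -1], [3, 1]]  ->  [[-16, -9], [41, 23]]
... * rho(a) = [[1, 0], [2, 1]]  ->  [[-34, -9], [87, 23]]
... * rho(a) = [[1, 0], [2, 1]]  ->  [[-52, -9], [133, 23]]
... * rho(b^-1) = [[-2, -1], [3, 1]]  ->  [[77, 43], [-197, -110]]
tr = 77 + -110 = -33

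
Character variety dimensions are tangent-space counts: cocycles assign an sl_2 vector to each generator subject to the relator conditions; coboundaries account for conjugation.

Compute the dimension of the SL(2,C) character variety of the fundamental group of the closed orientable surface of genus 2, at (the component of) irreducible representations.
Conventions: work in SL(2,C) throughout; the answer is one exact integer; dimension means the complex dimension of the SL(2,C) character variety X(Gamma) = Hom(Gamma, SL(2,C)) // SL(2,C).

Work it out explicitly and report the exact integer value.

pi_1 of the closed genus-2 surface has 4 generators bound by the single product-of-commutators relator.
Unconstrained cocycle data is one sl_2 vector per generator (12 dimensions), cut by the relator condition d_2(z) = 0.
d_2 is surjective at irreducible rho (its cokernel H^2 is dual to H^0 = 0), so dim Z^1 = 12 - 3 = 9.
As always at irreducible rho, dim B^1 = 3.
dim H^1 = 9 - 3 = 6 = dim X.

6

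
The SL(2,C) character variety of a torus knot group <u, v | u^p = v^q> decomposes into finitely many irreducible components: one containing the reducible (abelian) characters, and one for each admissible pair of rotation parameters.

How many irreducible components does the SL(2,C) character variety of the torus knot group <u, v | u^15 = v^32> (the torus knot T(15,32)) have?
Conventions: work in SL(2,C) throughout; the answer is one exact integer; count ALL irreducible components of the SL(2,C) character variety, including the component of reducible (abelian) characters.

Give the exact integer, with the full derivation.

218

For T(15,32): irreducibility forces the central element u^15 = v^32 to one of +I, -I.
So on each irreducible component the traces are pinned: tr(u) = 2*cos(pi*alpha/15) with 1 <= alpha <= 14, tr(v) = 2*cos(pi*beta/32) with 1 <= beta <= 31.
The two central values (-1)^alpha I and (-1)^beta I must be the same matrix, so alpha and beta share a parity.
Enumerate parity-matched pairs: 7*16 odd-odd plus 7*15 even-even gives 217.
Total: 217 irreducible-character components + 1 reducible (abelian) component = 218.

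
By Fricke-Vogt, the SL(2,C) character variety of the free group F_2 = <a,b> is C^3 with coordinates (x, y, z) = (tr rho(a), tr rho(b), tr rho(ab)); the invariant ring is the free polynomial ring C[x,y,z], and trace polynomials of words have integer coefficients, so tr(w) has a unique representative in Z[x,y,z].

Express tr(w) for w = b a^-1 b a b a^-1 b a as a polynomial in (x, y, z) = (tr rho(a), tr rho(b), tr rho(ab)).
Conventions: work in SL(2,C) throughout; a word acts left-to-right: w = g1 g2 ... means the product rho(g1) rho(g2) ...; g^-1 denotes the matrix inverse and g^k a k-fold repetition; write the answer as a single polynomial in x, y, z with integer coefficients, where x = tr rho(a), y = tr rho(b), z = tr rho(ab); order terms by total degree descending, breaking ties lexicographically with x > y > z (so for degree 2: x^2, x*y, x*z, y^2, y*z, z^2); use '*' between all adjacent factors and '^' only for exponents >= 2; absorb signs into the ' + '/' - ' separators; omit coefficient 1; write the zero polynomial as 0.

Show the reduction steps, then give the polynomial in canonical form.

x^2*y^2*z^2 - 2*x^3*y*z - 2*x*y*z^3 + x^4 + 2*x^2*z^2 + z^4 + 4*x*y*z - 4*x^2 - 4*z^2 + 2

tr(a b a b) = tr(a b)*tr(a b) - tr(1)  (split on a) = z^2 - 2
tr(a b a) = tr(a)*tr(b a) - tr(b)  (reduce the a square) = x*z - y
tr(a b^2 a b) = tr(b)*tr(a b a b) - tr(a b a)  (reduce the b square) = y*z^2 - x*z - y
tr(a^2) = tr(a)*tr(a) - tr(1)  (reduce the a square) = x^2 - 2
tr(a b^2 a) = tr(b)*tr(a^2 b) - tr(a^2)  (reduce the b square) = x*y*z - x^2 - y^2 + 2
so tr(b a b^2 a b) = tr(b)*tr(a b^2 a b) - tr(a b^2 a)  (reduce the b square) = y^2*z^2 - 2*x*y*z + x^2 - 2
reduce: tr(a b a b a b) = tr(b a b a)*tr(b a) - tr(a b)  (split on b) = z^3 - 3*z
tr(b a b) = tr(b)*tr(a b) - tr(a)  (reduce the b square) = y*z - x
so tr(a b a b a) = tr(a)*tr(b a b a) - tr(b a b)  (reduce the a square) = x*z^2 - y*z - x
tr(b a b^2 a b a) = tr(b)*tr(a b a b a b) - tr(a b a b a)  (reduce the b square) = y*z^3 - x*z^2 - 2*y*z + x
so tr(b a b a^-1 b a b) = tr(b a b^2 a b)*tr(a) - tr(b a b^2 a b a)  (eliminate a^-1) = x*y^2*z^2 - 2*x^2*y*z - y*z^3 + x^3 + x*z^2 + 2*y*z - 3*x
reduce: tr(b a b a b a b a) = tr(a b)*tr(a b a b a b) - tr(a^-1 b^-1 a^-1 b^-1)  (split on a) = z^4 - 4*z^2 + 2
so tr(b a b a^-1 b a b a) = tr(b a b a b a b)*tr(a) - tr(b a b a b a b a)  (eliminate a^-1) = x*y*z^3 - x^2*z^2 - z^4 - 2*x*y*z + x^2 + 4*z^2 - 2
tr(b a^-1 b a b a^-1 b a) = tr(b a b a^-1 b a b)*tr(a) - tr(b a b a^-1 b a b a)  (eliminate a^-1) = x^2*y^2*z^2 - 2*x^3*y*z - 2*x*y*z^3 + x^4 + 2*x^2*z^2 + z^4 + 4*x*y*z - 4*x^2 - 4*z^2 + 2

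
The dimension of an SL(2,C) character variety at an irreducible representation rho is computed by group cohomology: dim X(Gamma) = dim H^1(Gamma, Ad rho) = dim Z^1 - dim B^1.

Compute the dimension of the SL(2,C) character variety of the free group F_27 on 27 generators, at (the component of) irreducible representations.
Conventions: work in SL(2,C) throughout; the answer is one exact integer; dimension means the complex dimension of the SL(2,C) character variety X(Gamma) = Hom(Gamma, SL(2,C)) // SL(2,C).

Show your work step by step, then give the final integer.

The free group F_27: 27 generators, no relators.
A cocycle picks one sl_2 vector per generator freely, giving dim Z^1 = 3*27 = 81.
At an irreducible rho the centralizer of the image in sl_2 is 0, so the coboundary map sl_2 -> Z^1 is injective: dim B^1 = 3.
dim X = dim H^1 = dim Z^1 - dim B^1 = 81 - 3 = 78.

78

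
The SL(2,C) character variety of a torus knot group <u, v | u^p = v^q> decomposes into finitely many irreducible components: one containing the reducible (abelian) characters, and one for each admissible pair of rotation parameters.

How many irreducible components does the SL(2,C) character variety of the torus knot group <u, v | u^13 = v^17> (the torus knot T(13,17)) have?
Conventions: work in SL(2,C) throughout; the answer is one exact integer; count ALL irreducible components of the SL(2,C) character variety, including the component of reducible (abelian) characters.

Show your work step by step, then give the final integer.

97

In the torus knot group T(13,17), u^13 = v^17 is central, so an irreducible representation sends it to +I or -I (Schur).
So on each irreducible component the traces are pinned: tr(u) = 2*cos(pi*alpha/13) with 1 <= alpha <= 12, tr(v) = 2*cos(pi*beta/17) with 1 <= beta <= 16.
u^13 = (-1)^alpha I and v^17 = (-1)^beta I must agree, so alpha and beta have equal parity.
Counting: 6 odd alphas x 8 odd betas + 6 even alphas x 8 even betas = 48 + 48 = 96.
Total: 96 irreducible-character components + 1 reducible (abelian) component = 97.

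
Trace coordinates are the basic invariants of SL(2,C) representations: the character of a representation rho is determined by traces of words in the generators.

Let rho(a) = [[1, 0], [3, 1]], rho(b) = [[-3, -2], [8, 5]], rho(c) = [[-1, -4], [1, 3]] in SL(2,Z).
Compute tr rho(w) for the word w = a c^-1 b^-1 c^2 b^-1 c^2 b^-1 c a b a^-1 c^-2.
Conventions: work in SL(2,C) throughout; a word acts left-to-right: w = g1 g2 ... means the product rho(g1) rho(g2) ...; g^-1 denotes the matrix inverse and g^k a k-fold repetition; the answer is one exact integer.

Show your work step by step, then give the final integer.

rho(a) = [[1, 0], [3, 1]]
... * rho(c^-1) = [[3, 4], [-1, -1]]  ->  [[3, 4], [8, 11]]
... * rho(b^-1) = [[5, 2], [-8, -3]]  ->  [[-17, -6], [-48, -17]]
... * rho(c) = [[-1, -4], [1, 3]]  ->  [[11, 50], [31, 141]]
... * rho(c) = [[-1, -4], [1, 3]]  ->  [[39, 106], [110, 299]]
... * rho(b^-1) = [[5, 2], [-8, -3]]  ->  [[-653, -240], [-1842, -677]]
... * rho(c) = [[-1, -4], [1, 3]]  ->  [[413, 1892], [1165, 5337]]
... * rho(c) = [[-1, -4], [1, 3]]  ->  [[1479, 4024], [4172, 11351]]
... * rho(b^-1) = [[5, 2], [-8, -3]]  ->  [[-24797, -9114], [-69948, -25709]]
... * rho(c) = [[-1, -4], [1, 3]]  ->  [[15683, 71846], [44239, 202665]]
... * rho(a) = [[1, 0], [3, 1]]  ->  [[231221, 71846], [652234, 202665]]
... * rho(b) = [[-3, -2], [8, 5]]  ->  [[-118895, -103212], [-335382, -291143]]
... * rho(a^-1) = [[1, 0], [-3, 1]]  ->  [[190741, -103212], [538047, -291143]]
... * rho(c^-1) = [[3, 4], [-1, -1]]  ->  [[675435, 866176], [1905284, 2443331]]
... * rho(c^-1) = [[3, 4], [-1, -1]]  ->  [[1160129, 1835564], [3272521, 5177805]]
tr = 1160129 + 5177805 = 6337934

6337934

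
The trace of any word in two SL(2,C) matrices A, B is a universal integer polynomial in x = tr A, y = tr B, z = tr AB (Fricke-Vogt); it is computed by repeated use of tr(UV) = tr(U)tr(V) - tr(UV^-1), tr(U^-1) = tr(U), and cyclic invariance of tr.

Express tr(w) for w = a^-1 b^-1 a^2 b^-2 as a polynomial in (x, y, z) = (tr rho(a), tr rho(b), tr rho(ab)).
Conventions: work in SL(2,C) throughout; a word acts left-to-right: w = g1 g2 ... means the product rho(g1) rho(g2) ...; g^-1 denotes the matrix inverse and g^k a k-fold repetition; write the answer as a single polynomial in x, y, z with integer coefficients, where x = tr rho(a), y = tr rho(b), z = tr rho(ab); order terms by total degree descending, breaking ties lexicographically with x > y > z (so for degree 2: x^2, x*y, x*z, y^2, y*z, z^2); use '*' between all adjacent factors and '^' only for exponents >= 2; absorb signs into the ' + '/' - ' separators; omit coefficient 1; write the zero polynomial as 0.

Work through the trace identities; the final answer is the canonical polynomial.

use: trace(a b^-1) = trace(a)*trace(b) - trace(a b) = x*y - z
trace(a b^-2) = trace(a b^-1)*trace(b) - trace(a) = x*y^2 - y*z - x
trace(a^2) = trace(a)*trace(a) - trace(1) = x^2 - 2
apply: trace(a^2 b) = trace(a)*trace(b a) - trace(b) = x*z - y
trace(a^2 b^-1) = trace(a^2)*trace(b) - trace(a^2 b) = x^2*y - x*z - y
trace(a b a^2) = trace(a)*trace(a b a) - trace(a b) = x^2*z - x*y - z
use: trace(b a b a) = trace(b a)*trace(b a) - trace(1)   [split at repeated b] = z^2 - 2
trace(b a b) = trace(b)*trace(a b) - trace(a) = y*z - x
use: trace(a b a^2 b) = trace(a)*trace(b a b a) - trace(b a b) = x*z^2 - y*z - x
apply: trace(b^-1 a b a^2) = trace(a b a^2)*trace(b) - trace(a b a^2 b) = x^2*y*z - x*y^2 - x*z^2 + x
apply: trace(b a^2 b^-2 a) = trace(b^-1 a b a^2)*trace(b) - trace(b^-1 a b a^2 b) = x^2*y^2*z - x*y^3 - x*y*z^2 - x^2*z + 2*x*y + z
trace(a^2 b^-2 a^-1 b) = trace(b a^2 b^-2)*trace(a) - trace(b a^2 b^-2 a) = -x^2*y^2*z + x^3*y + x*y^3 + x*y*z^2 - 3*x*y - z
trace(a^-1 b^-1 a^2 b^-2) = trace(a^2 b^-2 a^-1)*trace(b) - trace(a^2 b^-2 a^-1 b) = x^2*y^2*z - x^3*y - x*y*z^2 - y^2*z + 2*x*y + z

x^2*y^2*z - x^3*y - x*y*z^2 - y^2*z + 2*x*y + z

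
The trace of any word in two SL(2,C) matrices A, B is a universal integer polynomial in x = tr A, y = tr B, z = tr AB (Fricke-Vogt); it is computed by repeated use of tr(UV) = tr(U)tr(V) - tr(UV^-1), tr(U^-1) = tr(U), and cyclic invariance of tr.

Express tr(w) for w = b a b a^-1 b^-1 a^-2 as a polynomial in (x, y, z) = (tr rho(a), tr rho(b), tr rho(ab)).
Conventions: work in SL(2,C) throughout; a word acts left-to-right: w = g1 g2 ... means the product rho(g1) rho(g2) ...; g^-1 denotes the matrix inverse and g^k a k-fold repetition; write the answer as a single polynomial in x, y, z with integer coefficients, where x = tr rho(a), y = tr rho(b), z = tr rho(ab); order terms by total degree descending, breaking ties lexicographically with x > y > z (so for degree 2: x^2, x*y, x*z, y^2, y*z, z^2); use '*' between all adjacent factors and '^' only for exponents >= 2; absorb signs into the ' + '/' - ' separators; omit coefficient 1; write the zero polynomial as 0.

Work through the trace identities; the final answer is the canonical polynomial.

next, tr(a^-1 b) = tr(b) * tr(a) - tr(b a)   [inverse elimination on a] = x*y - z
tr(b a b) = tr(b) * tr(a b) - tr(a)   [square of b] = y*z - x
tr(b a b a) = tr(b a) * tr(b a) - tr(1)   [split at a repeated b] = z^2 - 2
and tr(a^-1 b a b) = tr(b a b) * tr(a) - tr(b a b a)   [inverse elimination on a] = x*y*z - x^2 - z^2 + 2
next, tr(a b a) = tr(a) * tr(b a) - tr(b)   [square of a] = x*z - y
next, tr(b a b a b) = tr(b) * tr(a b a b) - tr(a b a)   [square of b] = y*z^2 - x*z - y
tr(b a b a b a) = tr(b a b a) * tr(b a) - tr(a b)   [split at a repeated b] = z^3 - 3*z
tr(a^-1 b a b a b) = tr(b a b a b) * tr(a) - tr(b a b a b a)   [inverse elimination on a] = x*y*z^2 - x^2*z - z^3 - x*y + 3*z
and tr(a^-2 b a b a b) = tr(a^-1 b a b a b) * tr(a) - tr(a^-1 b a b a b a)   [inverse elimination on a] = x^2*y*z^2 - x^3*z - x*z^3 - x^2*y - y*z^2 + 4*x*z + y
next, tr(b^-1 a^-2 b a b a) = tr(a^-2 b a b a) * tr(b) - tr(a^-2 b a b a b)   [inverse elimination on b] = -x^2*y*z^2 + x^3*z + x*y^2*z + x*z^3 - 4*x*z + y
next, tr(b a b a^-1 b^-1 a^-2) = tr(b^-1 a^-2 b a b) * tr(a) - tr(b^-1 a^-2 b a b a)   [inverse elimination on a] = x^2*y*z^2 - x^3*z - x*y^2*z - x*z^3 + x^2*y + 3*x*z - y

x^2*y*z^2 - x^3*z - x*y^2*z - x*z^3 + x^2*y + 3*x*z - y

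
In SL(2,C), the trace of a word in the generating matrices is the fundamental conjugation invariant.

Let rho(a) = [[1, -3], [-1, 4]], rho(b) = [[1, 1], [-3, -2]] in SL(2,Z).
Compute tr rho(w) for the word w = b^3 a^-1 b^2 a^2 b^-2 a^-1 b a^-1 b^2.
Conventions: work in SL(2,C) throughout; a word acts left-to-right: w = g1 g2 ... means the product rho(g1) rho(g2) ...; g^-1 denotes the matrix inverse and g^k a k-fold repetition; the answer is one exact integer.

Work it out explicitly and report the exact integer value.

rho(b) = [[1, 1], [-3, -2]]
... * rho(b) = [[1, 1], [-3, -2]]  ->  [[-2, -1], [3, 1]]
... * rho(b) = [[1, 1], [-3, -2]]  ->  [[1, 0], [0, 1]]
... * rho(a^-1) = [[4, 3], [1, 1]]  ->  [[4, 3], [1, 1]]
... * rho(b) = [[1, 1], [-3, -2]]  ->  [[-5, -2], [-2, -1]]
... * rho(b) = [[1, 1], [-3, -2]]  ->  [[1, -1], [1, 0]]
... * rho(a) = [[1, -3], [-1, 4]]  ->  [[2, -7], [1, -3]]
... * rho(a) = [[1, -3], [-1, 4]]  ->  [[9, -34], [4, -15]]
... * rho(b^-1) = [[-2, -1], [3, 1]]  ->  [[-120, -43], [-53, -19]]
... * rho(b^-1) = [[-2, -1], [3, 1]]  ->  [[111, 77], [49, 34]]
... * rho(a^-1) = [[4, 3], [1, 1]]  ->  [[521, 410], [230, 181]]
... * rho(b) = [[1, 1], [-3, -2]]  ->  [[-709, -299], [-313, -132]]
... * rho(a^-1) = [[4, 3], [1, 1]]  ->  [[-3135, -2426], [-1384, -1071]]
... * rho(b) = [[1, 1], [-3, -2]]  ->  [[4143, 1717], [1829, 758]]
... * rho(b) = [[1, 1], [-3, -2]]  ->  [[-1008, 709], [-445, 313]]
tr = -1008 + 313 = -695

-695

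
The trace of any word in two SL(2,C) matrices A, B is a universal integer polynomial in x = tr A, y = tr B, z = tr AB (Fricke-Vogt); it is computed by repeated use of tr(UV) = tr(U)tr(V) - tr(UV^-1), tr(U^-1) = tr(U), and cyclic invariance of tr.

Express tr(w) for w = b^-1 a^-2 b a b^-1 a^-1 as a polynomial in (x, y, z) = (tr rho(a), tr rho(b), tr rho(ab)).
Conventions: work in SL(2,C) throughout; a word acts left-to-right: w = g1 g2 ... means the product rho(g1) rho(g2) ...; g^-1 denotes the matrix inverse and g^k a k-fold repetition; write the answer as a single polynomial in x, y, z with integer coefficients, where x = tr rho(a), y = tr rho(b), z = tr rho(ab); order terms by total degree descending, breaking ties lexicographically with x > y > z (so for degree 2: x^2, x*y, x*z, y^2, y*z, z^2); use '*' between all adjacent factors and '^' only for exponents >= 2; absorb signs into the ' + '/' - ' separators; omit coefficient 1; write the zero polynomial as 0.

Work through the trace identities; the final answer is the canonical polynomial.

trace(b^-1) = trace(b) = y
trace(b a b) = trace(b)*trace(a b) - trace(a)   [square of b] = y*z - x
trace(a b a b) = trace(a b)*trace(a b) - trace(1)   [split at a repeated a] = z^2 - 2
use: trace(a b a) = trace(a)*trace(b a) - trace(b)   [square of a] = x*z - y
use: trace(b a b a b) = trace(b)*trace(a b a b) - trace(a b a)   [square of b] = y*z^2 - x*z - y
apply: trace(b a b a b a) = trace(b a)*trace(b a b a) - trace(b^-1 a^-1)   [split at a repeated b] = z^3 - 3*z
use: trace(a^-1 b a b a b) = trace(b a b a b)*trace(a) - trace(b a b a b a)   [inverse elimination on a] = x*y*z^2 - x^2*z - z^3 - x*y + 3*z
apply: trace(a b a b^-1 a^-1 b) = trace(a^-1 b a b a)*trace(b) - trace(a^-1 b a b a b)   [inverse elimination on b] = -x*y*z^2 + x^2*z + y^2*z + z^3 - 3*z
use: trace(b a b^-1 a^-1 b^-1 a) = trace(a b a b^-1 a^-1)*trace(b) - trace(a b a b^-1 a^-1 b)   [inverse elimination on b] = x*y*z^2 - x^2*z - y^2*z - z^3 + x*y + 3*z
trace(b a b^-1 a^-1 b^-1 a^-1) = trace(b a b^-1 a^-1 b^-1)*trace(a) - trace(b a b^-1 a^-1 b^-1 a)   [inverse elimination on a] = -x*y*z^2 + x^2*z + y^2*z + z^3 - 3*z
apply: trace(b^-1 a^-2 b a b^-1 a^-1) = trace(b a b^-1 a^-1 b^-1 a^-1)*trace(a) - trace(b a b^-1 a^-1 b^-1)   [inverse elimination on a] = -x^2*y*z^2 + x^3*z + x*y^2*z + x*z^3 - 3*x*z - y

-x^2*y*z^2 + x^3*z + x*y^2*z + x*z^3 - 3*x*z - y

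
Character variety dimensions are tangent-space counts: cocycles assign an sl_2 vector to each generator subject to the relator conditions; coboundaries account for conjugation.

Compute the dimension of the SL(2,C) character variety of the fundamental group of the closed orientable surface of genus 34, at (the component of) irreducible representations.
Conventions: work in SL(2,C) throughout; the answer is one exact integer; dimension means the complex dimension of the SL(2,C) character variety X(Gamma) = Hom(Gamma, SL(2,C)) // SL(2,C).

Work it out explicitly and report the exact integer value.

198

Gamma = pi_1(Sigma_34) = < a_1, b_1, ..., a_34, b_34 | prod [a_i, b_i] > has 2g = 68 generators and 1 relator.
Unconstrained cocycle data is one sl_2 vector per generator (204 dimensions), cut by the relator condition d_2(z) = 0.
d_2 is surjective at irreducible rho (its cokernel H^2 is dual to H^0 = 0), so dim Z^1 = 204 - 3 = 201.
dim B^1 = 3 (coboundaries, injective at irreducible rho).
dim H^1 = 201 - 3 = 198 = dim X.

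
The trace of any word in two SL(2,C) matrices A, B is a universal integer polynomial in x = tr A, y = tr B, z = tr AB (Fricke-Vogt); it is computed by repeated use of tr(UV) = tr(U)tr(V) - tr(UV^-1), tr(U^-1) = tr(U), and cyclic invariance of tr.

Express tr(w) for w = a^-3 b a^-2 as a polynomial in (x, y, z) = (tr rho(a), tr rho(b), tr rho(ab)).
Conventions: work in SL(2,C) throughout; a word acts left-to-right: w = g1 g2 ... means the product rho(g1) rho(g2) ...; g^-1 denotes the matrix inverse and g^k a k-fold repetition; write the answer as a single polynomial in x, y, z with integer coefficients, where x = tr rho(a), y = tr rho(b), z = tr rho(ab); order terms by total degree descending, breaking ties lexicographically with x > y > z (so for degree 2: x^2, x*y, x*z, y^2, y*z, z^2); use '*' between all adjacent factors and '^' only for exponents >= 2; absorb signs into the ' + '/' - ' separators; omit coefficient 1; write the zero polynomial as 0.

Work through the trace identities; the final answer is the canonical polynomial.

tr(b a^-1) = tr(b) * tr(a) - tr(b a)   [inverse elimination on a] = x*y - z
tr(a^-1 b a^-1) = tr(b a^-1) * tr(a) - tr(b)   [inverse elimination on a] = x^2*y - x*z - y
tr(a^-2 b a^-1) = tr(a^-1 b a^-1) * tr(a) - tr(a^-1 b)   [inverse elimination on a] = x^3*y - x^2*z - 2*x*y + z
tr(a^-1 b a^-3) = tr(a^-2 b a^-1) * tr(a) - tr(a^-2 b)   [inverse elimination on a] = x^4*y - x^3*z - 3*x^2*y + 2*x*z + y
tr(a^-3 b a^-2) = tr(a^-1 b a^-3) * tr(a) - tr(a^-1 b a^-2)   [inverse elimination on a] = x^5*y - x^4*z - 4*x^3*y + 3*x^2*z + 3*x*y - z

x^5*y - x^4*z - 4*x^3*y + 3*x^2*z + 3*x*y - z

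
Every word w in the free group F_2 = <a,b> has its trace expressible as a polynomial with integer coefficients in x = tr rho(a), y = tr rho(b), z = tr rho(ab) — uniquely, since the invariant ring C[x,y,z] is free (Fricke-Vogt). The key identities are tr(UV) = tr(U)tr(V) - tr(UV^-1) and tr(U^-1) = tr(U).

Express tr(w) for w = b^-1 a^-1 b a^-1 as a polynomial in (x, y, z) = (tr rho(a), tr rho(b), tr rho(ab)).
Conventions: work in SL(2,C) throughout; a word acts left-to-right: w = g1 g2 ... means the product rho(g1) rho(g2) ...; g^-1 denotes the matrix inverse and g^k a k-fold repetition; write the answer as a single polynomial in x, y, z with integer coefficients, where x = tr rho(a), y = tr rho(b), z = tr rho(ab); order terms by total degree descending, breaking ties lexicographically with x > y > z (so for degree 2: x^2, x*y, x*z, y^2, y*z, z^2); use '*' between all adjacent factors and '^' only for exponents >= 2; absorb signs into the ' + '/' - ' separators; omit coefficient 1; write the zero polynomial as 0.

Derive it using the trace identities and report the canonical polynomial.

x*y*z - y^2 - z^2 + 2

tr(a^-1) = tr(a) = x
next, tr(a b a) = tr(a)*tr(b a) - tr(b)   [square of a] = x*z - y
next, tr(a b a b) = tr(b a)*tr(b a) - tr(1)   [split at a repeated b] = z^2 - 2
tr(b^-1 a b a) = tr(a b a)*tr(b) - tr(a b a b)   [inverse elimination on b] = x*y*z - y^2 - z^2 + 2
and tr(b a^-1 b^-1 a) = tr(b^-1 a b)*tr(a) - tr(b^-1 a b a)   [inverse elimination on a] = -x*y*z + x^2 + y^2 + z^2 - 2
next, tr(b^-1 a^-1 b a^-1) = tr(b a^-1 b^-1)*tr(a) - tr(b a^-1 b^-1 a)   [inverse elimination on a] = x*y*z - y^2 - z^2 + 2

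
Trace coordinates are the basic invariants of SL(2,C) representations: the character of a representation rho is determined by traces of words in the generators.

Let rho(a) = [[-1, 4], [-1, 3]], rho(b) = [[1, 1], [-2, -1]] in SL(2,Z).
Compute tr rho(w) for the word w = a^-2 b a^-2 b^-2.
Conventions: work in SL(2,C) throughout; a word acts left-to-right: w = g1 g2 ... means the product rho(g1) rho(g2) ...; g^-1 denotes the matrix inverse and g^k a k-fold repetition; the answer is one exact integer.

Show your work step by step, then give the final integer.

rho(a^-1) = [[3, -4], [1, -1]]
... * rho(a^-1) = [[3, -4], [1, -1]]  ->  [[5, -8], [2, -3]]
... * rho(b) = [[1, 1], [-2, -1]]  ->  [[21, 13], [8, 5]]
... * rho(a^-1) = [[3, -4], [1, -1]]  ->  [[76, -97], [29, -37]]
... * rho(a^-1) = [[3, -4], [1, -1]]  ->  [[131, -207], [50, -79]]
... * rho(b^-1) = [[-1, -1], [2, 1]]  ->  [[-545, -338], [-208, -129]]
... * rho(b^-1) = [[-1, -1], [2, 1]]  ->  [[-131, 207], [-50, 79]]
tr = -131 + 79 = -52

-52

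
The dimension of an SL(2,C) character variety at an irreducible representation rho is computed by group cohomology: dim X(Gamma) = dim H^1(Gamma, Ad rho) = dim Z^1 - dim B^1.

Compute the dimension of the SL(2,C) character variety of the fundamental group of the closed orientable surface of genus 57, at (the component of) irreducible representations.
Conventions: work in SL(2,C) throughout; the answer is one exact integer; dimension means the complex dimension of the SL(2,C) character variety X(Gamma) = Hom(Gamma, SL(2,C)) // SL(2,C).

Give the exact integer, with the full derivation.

The genus-57 surface group: 2g = 114 generators, one relator prod [a_i, b_i].
Before the relator condition, cocycle space has dim 3*114 = 342.
At an irreducible rho, H^2 = coker(d_2) vanishes (Poincare duality: H^2 is dual to H^0 = invariants = 0), so d_2 is surjective onto sl_2 and dim Z^1 = 342 - 3 = 339.
As always at irreducible rho, dim B^1 = 3.
dim X = dim H^1 = 339 - 3 = 336.

336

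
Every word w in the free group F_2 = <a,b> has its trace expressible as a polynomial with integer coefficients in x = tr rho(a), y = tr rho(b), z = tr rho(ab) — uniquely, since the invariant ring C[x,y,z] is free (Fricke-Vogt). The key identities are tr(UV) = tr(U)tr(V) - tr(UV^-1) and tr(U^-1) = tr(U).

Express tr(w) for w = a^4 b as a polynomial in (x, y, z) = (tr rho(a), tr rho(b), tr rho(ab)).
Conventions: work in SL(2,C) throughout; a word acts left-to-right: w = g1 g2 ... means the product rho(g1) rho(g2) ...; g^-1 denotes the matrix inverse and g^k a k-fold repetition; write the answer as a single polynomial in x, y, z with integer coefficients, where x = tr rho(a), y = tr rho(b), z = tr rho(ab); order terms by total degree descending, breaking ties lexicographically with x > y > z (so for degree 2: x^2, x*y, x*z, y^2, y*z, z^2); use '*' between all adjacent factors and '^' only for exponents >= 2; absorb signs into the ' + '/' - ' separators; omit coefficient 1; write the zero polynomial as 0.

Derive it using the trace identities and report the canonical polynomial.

x^3*z - x^2*y - 2*x*z + y

so trace(a b a) = trace(a) trace(b a) - trace(b) = x*z - y
reduce: trace(a^2 b a) = trace(a) trace(a b a) - trace(a b) = x^2*z - x*y - z
so trace(a^4 b) = trace(a) trace(a^2 b a) - trace(a^2 b) = x^3*z - x^2*y - 2*x*z + y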